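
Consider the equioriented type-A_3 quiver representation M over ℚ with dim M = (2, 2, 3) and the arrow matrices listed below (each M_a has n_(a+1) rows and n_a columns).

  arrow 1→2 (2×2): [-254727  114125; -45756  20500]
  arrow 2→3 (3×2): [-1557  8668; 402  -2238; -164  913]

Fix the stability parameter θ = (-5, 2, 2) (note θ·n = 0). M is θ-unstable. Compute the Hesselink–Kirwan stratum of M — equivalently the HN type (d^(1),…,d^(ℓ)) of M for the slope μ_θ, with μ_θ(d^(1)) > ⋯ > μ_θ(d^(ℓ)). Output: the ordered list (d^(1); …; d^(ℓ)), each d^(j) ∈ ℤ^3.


Interval decomposition of M: I[1,1], I[1,3], I[2,3], I[3,3].
HN type (ℓ=2): μ^(1)=2; μ^(2)=-5

((0, 2, 3); (2, 0, 0))


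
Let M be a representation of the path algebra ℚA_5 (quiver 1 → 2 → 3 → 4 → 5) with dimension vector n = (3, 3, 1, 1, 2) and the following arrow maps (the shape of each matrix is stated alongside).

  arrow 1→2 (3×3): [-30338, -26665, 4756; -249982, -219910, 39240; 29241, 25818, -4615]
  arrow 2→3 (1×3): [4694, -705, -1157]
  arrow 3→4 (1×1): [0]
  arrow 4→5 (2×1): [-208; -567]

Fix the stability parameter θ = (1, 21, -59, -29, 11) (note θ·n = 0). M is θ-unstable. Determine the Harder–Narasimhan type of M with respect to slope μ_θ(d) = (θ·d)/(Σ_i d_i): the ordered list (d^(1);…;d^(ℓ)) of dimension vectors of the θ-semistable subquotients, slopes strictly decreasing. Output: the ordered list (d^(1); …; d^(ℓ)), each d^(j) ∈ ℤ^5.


Via rank(M_{q-1}∘⋯∘M_p): M ≅ I[1,2]^2, I[1,3], I[4,5], I[5,5].
μ_θ-semistable layers: μ^(1)=21; μ^(2)=11; μ^(3)=1; μ^(4)=-37/3; μ^(5)=-29

((0, 2, 0, 0, 0); (0, 0, 0, 0, 2); (2, 0, 0, 0, 0); (1, 1, 1, 0, 0); (0, 0, 0, 1, 0))


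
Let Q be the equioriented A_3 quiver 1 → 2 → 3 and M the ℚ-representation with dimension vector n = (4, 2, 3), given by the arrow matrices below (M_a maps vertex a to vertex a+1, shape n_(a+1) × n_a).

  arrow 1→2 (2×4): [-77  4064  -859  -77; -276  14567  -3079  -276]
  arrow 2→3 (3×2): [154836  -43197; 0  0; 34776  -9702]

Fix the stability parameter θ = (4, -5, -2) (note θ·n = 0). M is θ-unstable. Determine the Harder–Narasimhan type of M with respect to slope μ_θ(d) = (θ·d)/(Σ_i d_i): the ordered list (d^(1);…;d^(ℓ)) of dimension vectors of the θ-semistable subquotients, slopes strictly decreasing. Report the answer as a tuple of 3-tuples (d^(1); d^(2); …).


Interval decomposition of M: I[1,1]^2, I[1,2], I[1,3], I[3,3]^2.
HN type (ℓ=4): μ^(1)=4; μ^(2)=-1/2; μ^(3)=-1; μ^(4)=-2

((2, 0, 0); (1, 1, 0); (1, 1, 1); (0, 0, 2))


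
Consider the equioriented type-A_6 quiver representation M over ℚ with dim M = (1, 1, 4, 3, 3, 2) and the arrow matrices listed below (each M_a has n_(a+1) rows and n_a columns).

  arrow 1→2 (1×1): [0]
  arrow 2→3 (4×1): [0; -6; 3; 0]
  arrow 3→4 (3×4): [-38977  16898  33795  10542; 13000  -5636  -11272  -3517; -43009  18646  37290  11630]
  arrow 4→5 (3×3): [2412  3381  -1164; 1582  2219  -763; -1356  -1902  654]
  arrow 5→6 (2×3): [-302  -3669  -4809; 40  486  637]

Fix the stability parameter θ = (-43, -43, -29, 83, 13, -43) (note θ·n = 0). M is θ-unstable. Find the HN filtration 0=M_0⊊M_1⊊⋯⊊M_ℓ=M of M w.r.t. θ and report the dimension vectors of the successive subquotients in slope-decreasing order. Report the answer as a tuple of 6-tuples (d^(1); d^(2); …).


Interval decomposition of M: I[1,1], I[2,5], I[3,3], I[3,4], I[3,6], I[5,6].
HN type (ℓ=6): μ^(1)=83; μ^(2)=48; μ^(3)=53/3; μ^(4)=-15; μ^(5)=-29; μ^(6)=-43

((0, 0, 0, 1, 0, 0); (0, 0, 0, 1, 1, 0); (0, 0, 0, 1, 1, 1); (0, 0, 0, 0, 1, 1); (0, 0, 4, 0, 0, 0); (1, 1, 0, 0, 0, 0))


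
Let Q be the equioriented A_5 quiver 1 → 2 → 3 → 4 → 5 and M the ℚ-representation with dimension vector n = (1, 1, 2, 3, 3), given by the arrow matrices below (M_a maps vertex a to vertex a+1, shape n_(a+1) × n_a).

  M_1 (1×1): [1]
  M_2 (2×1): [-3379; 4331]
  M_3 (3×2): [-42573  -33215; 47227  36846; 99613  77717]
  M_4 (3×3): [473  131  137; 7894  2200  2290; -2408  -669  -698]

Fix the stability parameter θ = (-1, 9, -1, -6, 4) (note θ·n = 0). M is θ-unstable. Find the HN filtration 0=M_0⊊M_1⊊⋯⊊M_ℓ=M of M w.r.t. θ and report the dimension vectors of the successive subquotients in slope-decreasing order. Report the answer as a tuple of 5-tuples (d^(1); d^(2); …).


Barcode: M ≅ I[1,5], I[3,4], I[4,5], I[5,5]. HN layers by μ_θ (5 steps, strictly decreasing):
  μ^(1)=4; μ^(2)=2/3; μ^(3)=-1; μ^(4)=-7/2; μ^(5)=-6

((0, 0, 0, 0, 3); (0, 1, 1, 1, 0); (1, 0, 0, 0, 0); (0, 0, 1, 1, 0); (0, 0, 0, 1, 0))


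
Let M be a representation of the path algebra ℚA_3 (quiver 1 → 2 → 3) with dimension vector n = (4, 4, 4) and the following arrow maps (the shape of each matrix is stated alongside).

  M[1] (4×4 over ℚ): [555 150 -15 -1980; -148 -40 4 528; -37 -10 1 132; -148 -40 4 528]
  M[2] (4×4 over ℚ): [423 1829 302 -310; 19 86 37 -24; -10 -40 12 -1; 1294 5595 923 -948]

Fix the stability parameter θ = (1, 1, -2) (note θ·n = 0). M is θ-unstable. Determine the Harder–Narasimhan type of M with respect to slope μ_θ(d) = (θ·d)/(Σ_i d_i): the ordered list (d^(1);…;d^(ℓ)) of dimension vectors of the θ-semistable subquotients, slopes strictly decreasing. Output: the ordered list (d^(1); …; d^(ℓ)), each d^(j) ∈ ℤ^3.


Via rank(M_{q-1}∘⋯∘M_p): M ≅ I[1,1]^3, I[1,3], I[2,2], I[2,3]^2, I[3,3].
μ_θ-semistable layers: μ^(1)=1; μ^(2)=0; μ^(3)=-1/2; μ^(4)=-2

((3, 1, 0); (1, 1, 1); (0, 2, 2); (0, 0, 1))


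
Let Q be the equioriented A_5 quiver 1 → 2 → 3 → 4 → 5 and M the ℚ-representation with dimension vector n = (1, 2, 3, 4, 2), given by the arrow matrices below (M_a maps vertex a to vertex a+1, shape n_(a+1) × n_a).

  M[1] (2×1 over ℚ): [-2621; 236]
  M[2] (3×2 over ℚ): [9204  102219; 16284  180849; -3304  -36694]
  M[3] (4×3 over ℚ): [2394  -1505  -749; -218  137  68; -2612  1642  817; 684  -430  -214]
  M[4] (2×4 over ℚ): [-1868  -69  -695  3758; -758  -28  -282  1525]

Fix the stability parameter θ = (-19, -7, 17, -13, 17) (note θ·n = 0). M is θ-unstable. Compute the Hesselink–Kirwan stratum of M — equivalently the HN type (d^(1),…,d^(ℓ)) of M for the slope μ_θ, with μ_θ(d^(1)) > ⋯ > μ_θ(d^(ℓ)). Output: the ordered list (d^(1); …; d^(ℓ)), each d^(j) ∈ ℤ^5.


Interval decomposition of M: I[1,2], I[2,5], I[3,3], I[3,5], I[4,4]^2.
HN type (ℓ=5): μ^(1)=17; μ^(2)=2; μ^(3)=-7; μ^(4)=-13; μ^(5)=-19

((0, 0, 1, 0, 2); (0, 0, 2, 2, 0); (0, 2, 0, 0, 0); (0, 0, 0, 2, 0); (1, 0, 0, 0, 0))


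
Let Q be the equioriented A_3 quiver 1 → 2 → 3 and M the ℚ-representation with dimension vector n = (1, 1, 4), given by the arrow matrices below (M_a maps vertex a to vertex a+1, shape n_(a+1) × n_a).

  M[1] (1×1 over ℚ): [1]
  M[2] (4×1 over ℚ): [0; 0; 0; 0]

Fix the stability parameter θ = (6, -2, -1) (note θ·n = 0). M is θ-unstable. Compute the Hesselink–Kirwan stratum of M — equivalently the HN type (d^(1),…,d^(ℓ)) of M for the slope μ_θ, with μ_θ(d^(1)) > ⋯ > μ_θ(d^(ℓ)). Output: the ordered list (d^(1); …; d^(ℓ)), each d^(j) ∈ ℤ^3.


Via rank(M_{q-1}∘⋯∘M_p): M ≅ I[1,2], I[3,3]^4.
μ_θ-semistable layers: μ^(1)=2; μ^(2)=-1

((1, 1, 0); (0, 0, 4))


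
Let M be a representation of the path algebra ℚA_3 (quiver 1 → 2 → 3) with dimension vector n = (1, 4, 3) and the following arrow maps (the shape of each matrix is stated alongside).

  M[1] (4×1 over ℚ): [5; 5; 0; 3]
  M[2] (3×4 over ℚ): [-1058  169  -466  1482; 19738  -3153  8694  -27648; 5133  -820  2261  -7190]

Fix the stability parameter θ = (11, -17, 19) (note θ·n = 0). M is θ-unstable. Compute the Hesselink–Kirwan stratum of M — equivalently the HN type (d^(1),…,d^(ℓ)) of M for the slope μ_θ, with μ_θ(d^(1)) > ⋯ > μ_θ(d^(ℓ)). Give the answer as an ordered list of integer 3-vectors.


Via rank(M_{q-1}∘⋯∘M_p): M ≅ I[1,3], I[2,2], I[2,3]^2.
μ_θ-semistable layers: μ^(1)=19; μ^(2)=-3; μ^(3)=-17

((0, 0, 3); (1, 1, 0); (0, 3, 0))


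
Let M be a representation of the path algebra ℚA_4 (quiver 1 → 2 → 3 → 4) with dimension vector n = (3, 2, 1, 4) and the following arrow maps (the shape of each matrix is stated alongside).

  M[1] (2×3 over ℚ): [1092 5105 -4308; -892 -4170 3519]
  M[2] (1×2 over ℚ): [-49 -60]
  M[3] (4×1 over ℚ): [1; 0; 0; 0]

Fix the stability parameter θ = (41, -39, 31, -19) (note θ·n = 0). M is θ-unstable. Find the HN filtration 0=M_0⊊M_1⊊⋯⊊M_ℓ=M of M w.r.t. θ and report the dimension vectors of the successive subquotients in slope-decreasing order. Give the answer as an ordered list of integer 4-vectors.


Barcode: M ≅ I[1,1], I[1,2], I[1,4], I[4,4]^3. HN layers by μ_θ (4 steps, strictly decreasing):
  μ^(1)=41; μ^(2)=6; μ^(3)=1; μ^(4)=-19

((1, 0, 0, 0); (0, 0, 1, 1); (2, 2, 0, 0); (0, 0, 0, 3))


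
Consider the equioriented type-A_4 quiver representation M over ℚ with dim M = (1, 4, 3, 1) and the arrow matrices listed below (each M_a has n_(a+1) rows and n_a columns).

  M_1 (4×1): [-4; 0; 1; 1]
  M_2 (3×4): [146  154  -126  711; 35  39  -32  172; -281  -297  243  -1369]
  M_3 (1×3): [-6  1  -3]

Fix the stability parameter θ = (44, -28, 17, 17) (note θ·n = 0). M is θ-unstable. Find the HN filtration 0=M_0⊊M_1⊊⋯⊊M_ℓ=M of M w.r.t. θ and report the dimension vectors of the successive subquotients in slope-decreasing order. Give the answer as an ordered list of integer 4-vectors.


Via rank(M_{q-1}∘⋯∘M_p): M ≅ I[1,3], I[2,2], I[2,3], I[2,4].
μ_θ-semistable layers: μ^(1)=17; μ^(2)=8; μ^(3)=-28

((0, 0, 3, 1); (1, 1, 0, 0); (0, 3, 0, 0))


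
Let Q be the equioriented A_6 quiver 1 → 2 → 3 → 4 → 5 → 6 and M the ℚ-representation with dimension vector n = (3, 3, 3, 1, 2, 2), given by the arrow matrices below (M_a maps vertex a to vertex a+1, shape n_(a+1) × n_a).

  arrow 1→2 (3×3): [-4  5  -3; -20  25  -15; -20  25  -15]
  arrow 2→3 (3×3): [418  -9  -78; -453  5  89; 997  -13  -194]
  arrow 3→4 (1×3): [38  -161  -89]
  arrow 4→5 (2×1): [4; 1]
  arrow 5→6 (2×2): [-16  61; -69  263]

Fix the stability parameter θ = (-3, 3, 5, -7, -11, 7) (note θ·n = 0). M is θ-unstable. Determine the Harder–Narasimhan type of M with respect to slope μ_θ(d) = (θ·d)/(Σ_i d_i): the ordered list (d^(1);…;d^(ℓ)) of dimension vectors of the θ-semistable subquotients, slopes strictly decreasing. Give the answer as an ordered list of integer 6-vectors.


Barcode: M ≅ I[1,1]^2, I[1,6], I[2,3]^2, I[5,6]. HN layers by μ_θ (6 steps, strictly decreasing):
  μ^(1)=7; μ^(2)=5; μ^(3)=3; μ^(4)=-5/2; μ^(5)=-3; μ^(6)=-11

((0, 0, 0, 0, 0, 2); (0, 0, 2, 0, 0, 0); (0, 2, 0, 0, 0, 0); (0, 1, 1, 1, 1, 0); (3, 0, 0, 0, 0, 0); (0, 0, 0, 0, 1, 0))


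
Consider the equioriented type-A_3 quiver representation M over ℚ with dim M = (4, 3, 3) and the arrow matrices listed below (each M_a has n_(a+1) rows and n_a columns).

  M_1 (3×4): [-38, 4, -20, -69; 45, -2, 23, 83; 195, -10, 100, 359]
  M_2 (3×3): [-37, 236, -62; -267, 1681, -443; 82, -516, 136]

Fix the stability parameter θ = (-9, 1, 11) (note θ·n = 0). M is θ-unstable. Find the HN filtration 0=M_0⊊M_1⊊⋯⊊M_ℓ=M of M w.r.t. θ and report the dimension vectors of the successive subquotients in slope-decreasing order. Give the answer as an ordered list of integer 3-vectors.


Via rank(M_{q-1}∘⋯∘M_p): M ≅ I[1,1], I[1,2], I[1,3]^2, I[3,3].
μ_θ-semistable layers: μ^(1)=11; μ^(2)=1; μ^(3)=-9

((0, 0, 3); (0, 3, 0); (4, 0, 0))


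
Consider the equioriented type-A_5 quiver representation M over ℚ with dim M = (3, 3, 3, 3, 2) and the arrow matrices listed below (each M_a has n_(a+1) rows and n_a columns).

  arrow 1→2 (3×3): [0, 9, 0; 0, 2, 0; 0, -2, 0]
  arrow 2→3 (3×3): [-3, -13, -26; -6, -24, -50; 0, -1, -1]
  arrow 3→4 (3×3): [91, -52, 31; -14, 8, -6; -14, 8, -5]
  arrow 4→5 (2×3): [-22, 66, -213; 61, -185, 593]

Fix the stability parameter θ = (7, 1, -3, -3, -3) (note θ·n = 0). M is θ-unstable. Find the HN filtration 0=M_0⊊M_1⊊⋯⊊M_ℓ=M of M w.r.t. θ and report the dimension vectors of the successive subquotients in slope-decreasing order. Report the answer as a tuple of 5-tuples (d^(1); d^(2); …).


Via rank(M_{q-1}∘⋯∘M_p): M ≅ I[1,1]^2, I[1,5], I[2,2], I[2,5], I[3,3], I[4,4].
μ_θ-semistable layers: μ^(1)=7; μ^(2)=1; μ^(3)=-1/5; μ^(4)=-2; μ^(5)=-3

((2, 0, 0, 0, 0); (0, 1, 0, 0, 0); (1, 1, 1, 1, 1); (0, 1, 1, 1, 1); (0, 0, 1, 1, 0))


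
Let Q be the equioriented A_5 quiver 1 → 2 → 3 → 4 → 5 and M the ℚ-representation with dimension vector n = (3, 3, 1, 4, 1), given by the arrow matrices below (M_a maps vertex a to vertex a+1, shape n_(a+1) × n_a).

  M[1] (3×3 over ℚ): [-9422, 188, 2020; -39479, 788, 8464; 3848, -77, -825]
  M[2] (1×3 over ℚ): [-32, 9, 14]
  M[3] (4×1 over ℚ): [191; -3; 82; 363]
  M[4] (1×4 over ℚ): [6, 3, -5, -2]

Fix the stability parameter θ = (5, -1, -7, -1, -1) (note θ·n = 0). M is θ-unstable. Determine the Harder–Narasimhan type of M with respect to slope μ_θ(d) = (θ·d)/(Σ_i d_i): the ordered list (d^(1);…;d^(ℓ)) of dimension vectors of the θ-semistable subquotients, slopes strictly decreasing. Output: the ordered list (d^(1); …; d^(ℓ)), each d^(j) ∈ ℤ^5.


Interval decomposition of M: I[1,1], I[1,2], I[1,5], I[2,2], I[4,4]^3.
HN type (ℓ=3): μ^(1)=5; μ^(2)=2; μ^(3)=-1

((1, 0, 0, 0, 0); (1, 1, 0, 0, 0); (1, 2, 1, 4, 1))


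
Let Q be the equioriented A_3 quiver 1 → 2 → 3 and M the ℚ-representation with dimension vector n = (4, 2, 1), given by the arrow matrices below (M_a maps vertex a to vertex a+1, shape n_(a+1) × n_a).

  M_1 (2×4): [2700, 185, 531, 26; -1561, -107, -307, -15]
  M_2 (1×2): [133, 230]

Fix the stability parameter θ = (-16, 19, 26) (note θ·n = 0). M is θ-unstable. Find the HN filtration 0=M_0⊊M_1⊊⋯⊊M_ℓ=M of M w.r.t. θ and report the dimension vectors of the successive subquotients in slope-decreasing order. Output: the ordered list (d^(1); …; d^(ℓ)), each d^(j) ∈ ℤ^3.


Interval decomposition of M: I[1,1]^2, I[1,2], I[1,3].
HN type (ℓ=3): μ^(1)=26; μ^(2)=19; μ^(3)=-16

((0, 0, 1); (0, 2, 0); (4, 0, 0))


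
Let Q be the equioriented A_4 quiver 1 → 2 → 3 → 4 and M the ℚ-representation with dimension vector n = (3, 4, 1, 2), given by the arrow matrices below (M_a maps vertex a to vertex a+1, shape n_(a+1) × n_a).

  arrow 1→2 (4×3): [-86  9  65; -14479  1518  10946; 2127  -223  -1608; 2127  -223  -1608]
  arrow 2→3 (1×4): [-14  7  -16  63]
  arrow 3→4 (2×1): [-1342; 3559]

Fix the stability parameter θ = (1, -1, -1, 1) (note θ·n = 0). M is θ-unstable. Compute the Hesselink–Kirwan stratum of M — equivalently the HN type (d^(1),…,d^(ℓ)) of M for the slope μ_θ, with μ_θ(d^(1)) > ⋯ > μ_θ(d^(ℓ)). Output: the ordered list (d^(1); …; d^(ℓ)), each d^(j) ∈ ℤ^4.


Via rank(M_{q-1}∘⋯∘M_p): M ≅ I[1,2]^2, I[1,4], I[2,2], I[4,4].
μ_θ-semistable layers: μ^(1)=1; μ^(2)=0; μ^(3)=-1/3; μ^(4)=-1

((0, 0, 0, 2); (2, 2, 0, 0); (1, 1, 1, 0); (0, 1, 0, 0))


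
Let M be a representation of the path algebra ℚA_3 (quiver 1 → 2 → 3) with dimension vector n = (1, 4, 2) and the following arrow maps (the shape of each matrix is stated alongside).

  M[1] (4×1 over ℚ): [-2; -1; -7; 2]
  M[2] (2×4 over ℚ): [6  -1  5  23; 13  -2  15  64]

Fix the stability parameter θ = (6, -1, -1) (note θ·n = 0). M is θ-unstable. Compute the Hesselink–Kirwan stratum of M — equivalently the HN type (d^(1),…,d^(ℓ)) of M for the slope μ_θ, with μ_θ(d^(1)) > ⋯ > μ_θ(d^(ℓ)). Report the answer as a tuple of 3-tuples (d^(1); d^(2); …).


Via rank(M_{q-1}∘⋯∘M_p): M ≅ I[1,3], I[2,2]^2, I[2,3].
μ_θ-semistable layers: μ^(1)=4/3; μ^(2)=-1

((1, 1, 1); (0, 3, 1))


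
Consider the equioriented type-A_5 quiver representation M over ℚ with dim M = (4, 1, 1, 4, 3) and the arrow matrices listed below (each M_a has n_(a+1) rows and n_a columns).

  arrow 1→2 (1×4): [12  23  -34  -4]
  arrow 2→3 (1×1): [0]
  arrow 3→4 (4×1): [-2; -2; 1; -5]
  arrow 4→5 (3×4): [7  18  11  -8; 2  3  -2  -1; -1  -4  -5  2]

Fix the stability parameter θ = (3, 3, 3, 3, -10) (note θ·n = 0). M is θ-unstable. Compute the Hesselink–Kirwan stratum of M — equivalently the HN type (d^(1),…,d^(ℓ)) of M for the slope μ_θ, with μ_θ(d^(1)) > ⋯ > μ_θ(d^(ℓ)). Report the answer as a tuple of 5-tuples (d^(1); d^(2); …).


Via rank(M_{q-1}∘⋯∘M_p): M ≅ I[1,1]^3, I[1,2], I[3,5], I[4,4]^2, I[4,5], I[5,5].
μ_θ-semistable layers: μ^(1)=3; μ^(2)=-4/3; μ^(3)=-7/2; μ^(4)=-10

((4, 1, 0, 2, 0); (0, 0, 1, 1, 1); (0, 0, 0, 1, 1); (0, 0, 0, 0, 1))


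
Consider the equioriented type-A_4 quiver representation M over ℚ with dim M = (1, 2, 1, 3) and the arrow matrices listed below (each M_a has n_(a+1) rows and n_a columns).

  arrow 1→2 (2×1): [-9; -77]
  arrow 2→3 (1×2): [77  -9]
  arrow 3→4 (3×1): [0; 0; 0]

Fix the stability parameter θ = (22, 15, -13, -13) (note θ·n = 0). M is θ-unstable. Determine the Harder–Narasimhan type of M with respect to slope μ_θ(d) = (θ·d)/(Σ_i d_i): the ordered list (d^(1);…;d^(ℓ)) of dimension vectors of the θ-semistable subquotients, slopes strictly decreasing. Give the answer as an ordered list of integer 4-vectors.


Via rank(M_{q-1}∘⋯∘M_p): M ≅ I[1,2], I[2,3], I[4,4]^3.
μ_θ-semistable layers: μ^(1)=37/2; μ^(2)=1; μ^(3)=-13

((1, 1, 0, 0); (0, 1, 1, 0); (0, 0, 0, 3))


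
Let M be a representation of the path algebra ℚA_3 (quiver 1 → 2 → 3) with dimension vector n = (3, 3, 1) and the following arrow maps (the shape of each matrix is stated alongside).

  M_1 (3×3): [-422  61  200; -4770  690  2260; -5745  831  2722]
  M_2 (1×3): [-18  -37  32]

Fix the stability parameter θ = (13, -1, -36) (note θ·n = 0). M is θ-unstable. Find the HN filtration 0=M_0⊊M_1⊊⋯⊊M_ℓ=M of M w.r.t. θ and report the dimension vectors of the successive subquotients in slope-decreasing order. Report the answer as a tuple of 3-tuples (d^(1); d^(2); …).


Barcode: M ≅ I[1,1], I[1,2], I[1,3], I[2,2]. HN layers by μ_θ (4 steps, strictly decreasing):
  μ^(1)=13; μ^(2)=6; μ^(3)=-1; μ^(4)=-8

((1, 0, 0); (1, 1, 0); (0, 1, 0); (1, 1, 1))


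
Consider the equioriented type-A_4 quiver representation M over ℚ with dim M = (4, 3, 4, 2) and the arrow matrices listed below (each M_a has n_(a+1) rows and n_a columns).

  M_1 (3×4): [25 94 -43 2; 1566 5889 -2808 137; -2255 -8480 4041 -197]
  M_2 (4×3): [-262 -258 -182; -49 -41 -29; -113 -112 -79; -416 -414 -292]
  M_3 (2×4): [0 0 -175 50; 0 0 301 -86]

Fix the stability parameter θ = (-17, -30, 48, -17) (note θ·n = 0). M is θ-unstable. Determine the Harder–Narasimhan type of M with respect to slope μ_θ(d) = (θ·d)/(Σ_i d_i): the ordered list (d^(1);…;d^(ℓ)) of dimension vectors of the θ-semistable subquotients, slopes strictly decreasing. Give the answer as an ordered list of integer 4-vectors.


Barcode: M ≅ I[1,1], I[1,2], I[1,3], I[1,4], I[3,3]^2, I[4,4]. HN layers by μ_θ (4 steps, strictly decreasing):
  μ^(1)=48; μ^(2)=31/2; μ^(3)=-17; μ^(4)=-47/2

((0, 0, 3, 0); (0, 0, 1, 1); (1, 0, 0, 1); (3, 3, 0, 0))


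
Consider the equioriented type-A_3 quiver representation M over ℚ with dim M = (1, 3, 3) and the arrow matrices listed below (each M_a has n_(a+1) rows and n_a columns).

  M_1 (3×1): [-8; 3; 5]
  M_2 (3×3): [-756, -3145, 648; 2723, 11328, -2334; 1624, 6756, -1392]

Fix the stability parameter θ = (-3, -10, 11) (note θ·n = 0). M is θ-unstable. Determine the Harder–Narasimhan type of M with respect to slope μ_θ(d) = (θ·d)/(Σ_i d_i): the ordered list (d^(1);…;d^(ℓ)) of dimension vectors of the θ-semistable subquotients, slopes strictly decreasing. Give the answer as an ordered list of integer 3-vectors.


Interval decomposition of M: I[1,3], I[2,2], I[2,3], I[3,3].
HN type (ℓ=3): μ^(1)=11; μ^(2)=-13/2; μ^(3)=-10

((0, 0, 3); (1, 1, 0); (0, 2, 0))


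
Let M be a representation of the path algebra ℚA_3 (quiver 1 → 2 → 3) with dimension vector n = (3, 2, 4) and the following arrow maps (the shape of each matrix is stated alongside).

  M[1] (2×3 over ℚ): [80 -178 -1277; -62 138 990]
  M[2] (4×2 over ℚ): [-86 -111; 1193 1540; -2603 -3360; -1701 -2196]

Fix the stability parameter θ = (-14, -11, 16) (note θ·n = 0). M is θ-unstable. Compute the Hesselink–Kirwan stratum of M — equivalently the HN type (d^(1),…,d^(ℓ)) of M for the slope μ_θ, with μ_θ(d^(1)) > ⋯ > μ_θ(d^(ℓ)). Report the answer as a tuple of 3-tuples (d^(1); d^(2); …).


Via rank(M_{q-1}∘⋯∘M_p): M ≅ I[1,1], I[1,3]^2, I[3,3]^2.
μ_θ-semistable layers: μ^(1)=16; μ^(2)=-11; μ^(3)=-14

((0, 0, 4); (0, 2, 0); (3, 0, 0))


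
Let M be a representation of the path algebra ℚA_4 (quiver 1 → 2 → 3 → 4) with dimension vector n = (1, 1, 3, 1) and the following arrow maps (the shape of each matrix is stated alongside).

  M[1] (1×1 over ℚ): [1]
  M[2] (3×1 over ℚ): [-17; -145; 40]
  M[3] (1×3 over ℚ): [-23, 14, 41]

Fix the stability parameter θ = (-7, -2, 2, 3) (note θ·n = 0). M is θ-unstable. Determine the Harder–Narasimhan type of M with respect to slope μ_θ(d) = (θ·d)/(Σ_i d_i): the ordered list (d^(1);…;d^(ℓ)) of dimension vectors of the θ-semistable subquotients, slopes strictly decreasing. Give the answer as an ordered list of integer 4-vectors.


Barcode: M ≅ I[1,4], I[3,3]^2. HN layers by μ_θ (4 steps, strictly decreasing):
  μ^(1)=3; μ^(2)=2; μ^(3)=-2; μ^(4)=-7

((0, 0, 0, 1); (0, 0, 3, 0); (0, 1, 0, 0); (1, 0, 0, 0))


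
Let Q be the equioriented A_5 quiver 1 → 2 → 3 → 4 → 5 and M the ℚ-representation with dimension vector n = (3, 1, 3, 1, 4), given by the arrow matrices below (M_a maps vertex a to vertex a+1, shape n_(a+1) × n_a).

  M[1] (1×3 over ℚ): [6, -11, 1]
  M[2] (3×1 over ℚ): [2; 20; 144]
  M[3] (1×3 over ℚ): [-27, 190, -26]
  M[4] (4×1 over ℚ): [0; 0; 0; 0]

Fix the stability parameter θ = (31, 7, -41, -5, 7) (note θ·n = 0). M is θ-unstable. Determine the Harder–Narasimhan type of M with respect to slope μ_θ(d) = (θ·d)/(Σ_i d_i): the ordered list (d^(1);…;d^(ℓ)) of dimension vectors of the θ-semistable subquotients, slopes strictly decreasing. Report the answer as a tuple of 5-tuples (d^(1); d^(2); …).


Via rank(M_{q-1}∘⋯∘M_p): M ≅ I[1,1]^2, I[1,4], I[3,3]^2, I[5,5]^4.
μ_θ-semistable layers: μ^(1)=31; μ^(2)=7; μ^(3)=-2; μ^(4)=-41

((2, 0, 0, 0, 0); (0, 0, 0, 0, 4); (1, 1, 1, 1, 0); (0, 0, 2, 0, 0))


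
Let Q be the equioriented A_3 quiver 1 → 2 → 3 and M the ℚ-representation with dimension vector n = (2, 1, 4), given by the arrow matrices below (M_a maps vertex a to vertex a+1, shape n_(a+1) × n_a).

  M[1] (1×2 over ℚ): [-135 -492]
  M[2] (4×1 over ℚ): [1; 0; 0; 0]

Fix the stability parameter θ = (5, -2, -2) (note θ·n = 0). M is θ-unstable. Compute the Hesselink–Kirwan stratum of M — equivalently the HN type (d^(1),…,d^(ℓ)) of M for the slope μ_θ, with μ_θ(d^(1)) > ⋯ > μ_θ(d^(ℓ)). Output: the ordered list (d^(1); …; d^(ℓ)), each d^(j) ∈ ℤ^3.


Barcode: M ≅ I[1,1], I[1,3], I[3,3]^3. HN layers by μ_θ (3 steps, strictly decreasing):
  μ^(1)=5; μ^(2)=1/3; μ^(3)=-2

((1, 0, 0); (1, 1, 1); (0, 0, 3))


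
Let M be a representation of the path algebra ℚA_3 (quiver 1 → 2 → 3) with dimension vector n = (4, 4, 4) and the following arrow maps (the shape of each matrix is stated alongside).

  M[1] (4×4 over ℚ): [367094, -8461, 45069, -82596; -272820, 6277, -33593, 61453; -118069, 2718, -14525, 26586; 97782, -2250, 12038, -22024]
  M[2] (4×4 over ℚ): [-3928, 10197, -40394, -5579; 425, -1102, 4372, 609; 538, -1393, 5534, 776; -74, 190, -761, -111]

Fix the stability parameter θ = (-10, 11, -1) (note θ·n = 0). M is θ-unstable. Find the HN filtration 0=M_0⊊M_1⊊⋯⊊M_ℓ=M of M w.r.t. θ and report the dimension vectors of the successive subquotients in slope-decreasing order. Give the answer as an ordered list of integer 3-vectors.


Barcode: M ≅ I[1,3]^4. HN layers by μ_θ (2 steps, strictly decreasing):
  μ^(1)=5; μ^(2)=-10

((0, 4, 4); (4, 0, 0))


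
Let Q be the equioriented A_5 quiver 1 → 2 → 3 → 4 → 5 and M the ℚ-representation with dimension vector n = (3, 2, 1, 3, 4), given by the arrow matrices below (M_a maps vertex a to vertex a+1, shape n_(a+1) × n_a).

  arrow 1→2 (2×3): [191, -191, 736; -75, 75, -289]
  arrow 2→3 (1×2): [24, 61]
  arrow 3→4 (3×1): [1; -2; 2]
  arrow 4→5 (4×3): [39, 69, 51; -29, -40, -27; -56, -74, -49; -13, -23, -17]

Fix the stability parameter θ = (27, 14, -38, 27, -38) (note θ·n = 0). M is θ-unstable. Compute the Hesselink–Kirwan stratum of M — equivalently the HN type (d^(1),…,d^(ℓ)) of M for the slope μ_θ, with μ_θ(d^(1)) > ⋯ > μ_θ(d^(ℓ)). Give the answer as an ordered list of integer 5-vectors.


Interval decomposition of M: I[1,1], I[1,2], I[1,5], I[4,5]^2, I[5,5].
HN type (ℓ=5): μ^(1)=27; μ^(2)=41/2; μ^(3)=-8/5; μ^(4)=-11/2; μ^(5)=-38

((1, 0, 0, 0, 0); (1, 1, 0, 0, 0); (1, 1, 1, 1, 1); (0, 0, 0, 2, 2); (0, 0, 0, 0, 1))


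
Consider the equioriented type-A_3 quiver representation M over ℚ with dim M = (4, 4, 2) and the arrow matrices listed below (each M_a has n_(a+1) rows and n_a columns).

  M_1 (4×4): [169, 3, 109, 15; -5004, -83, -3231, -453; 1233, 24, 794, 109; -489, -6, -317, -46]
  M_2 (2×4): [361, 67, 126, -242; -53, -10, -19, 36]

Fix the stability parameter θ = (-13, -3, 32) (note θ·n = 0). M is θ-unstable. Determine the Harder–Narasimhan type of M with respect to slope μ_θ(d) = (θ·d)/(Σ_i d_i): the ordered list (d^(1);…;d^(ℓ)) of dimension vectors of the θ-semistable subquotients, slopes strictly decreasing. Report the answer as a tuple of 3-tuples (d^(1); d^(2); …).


Interval decomposition of M: I[1,2]^2, I[1,3]^2.
HN type (ℓ=3): μ^(1)=32; μ^(2)=-3; μ^(3)=-13

((0, 0, 2); (0, 4, 0); (4, 0, 0))


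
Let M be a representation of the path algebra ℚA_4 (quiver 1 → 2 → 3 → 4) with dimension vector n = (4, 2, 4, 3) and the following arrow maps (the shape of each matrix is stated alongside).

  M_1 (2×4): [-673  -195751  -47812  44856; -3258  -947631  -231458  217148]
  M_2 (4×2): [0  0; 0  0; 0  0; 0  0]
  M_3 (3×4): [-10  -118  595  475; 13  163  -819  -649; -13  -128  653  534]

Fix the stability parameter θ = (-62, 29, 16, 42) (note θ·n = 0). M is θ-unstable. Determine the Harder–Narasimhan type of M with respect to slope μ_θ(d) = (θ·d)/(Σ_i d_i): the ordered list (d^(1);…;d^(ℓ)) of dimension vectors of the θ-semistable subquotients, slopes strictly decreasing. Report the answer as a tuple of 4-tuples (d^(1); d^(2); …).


Barcode: M ≅ I[1,1]^2, I[1,2]^2, I[3,3], I[3,4]^3. HN layers by μ_θ (4 steps, strictly decreasing):
  μ^(1)=42; μ^(2)=29; μ^(3)=16; μ^(4)=-62

((0, 0, 0, 3); (0, 2, 0, 0); (0, 0, 4, 0); (4, 0, 0, 0))


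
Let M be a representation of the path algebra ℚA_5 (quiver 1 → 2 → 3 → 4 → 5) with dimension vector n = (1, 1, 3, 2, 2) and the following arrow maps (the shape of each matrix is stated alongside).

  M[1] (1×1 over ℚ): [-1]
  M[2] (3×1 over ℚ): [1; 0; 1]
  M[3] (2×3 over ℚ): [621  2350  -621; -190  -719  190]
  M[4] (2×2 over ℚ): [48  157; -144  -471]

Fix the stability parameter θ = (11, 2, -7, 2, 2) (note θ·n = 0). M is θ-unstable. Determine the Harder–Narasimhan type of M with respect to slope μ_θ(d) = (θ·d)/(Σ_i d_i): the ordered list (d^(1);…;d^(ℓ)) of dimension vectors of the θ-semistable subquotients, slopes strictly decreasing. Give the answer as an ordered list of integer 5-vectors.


Interval decomposition of M: I[1,3], I[3,4], I[3,5], I[5,5].
HN type (ℓ=2): μ^(1)=2; μ^(2)=-7

((1, 1, 1, 2, 2); (0, 0, 2, 0, 0))


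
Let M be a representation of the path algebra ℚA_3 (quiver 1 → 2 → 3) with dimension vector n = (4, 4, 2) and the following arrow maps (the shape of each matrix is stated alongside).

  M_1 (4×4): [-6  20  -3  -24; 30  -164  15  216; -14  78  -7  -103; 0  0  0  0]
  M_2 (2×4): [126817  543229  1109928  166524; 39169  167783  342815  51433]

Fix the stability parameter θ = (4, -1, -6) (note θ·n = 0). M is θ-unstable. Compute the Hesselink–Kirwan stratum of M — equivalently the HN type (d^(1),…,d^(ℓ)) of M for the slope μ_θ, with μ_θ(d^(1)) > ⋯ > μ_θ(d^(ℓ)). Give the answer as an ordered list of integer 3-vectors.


Via rank(M_{q-1}∘⋯∘M_p): M ≅ I[1,1]^2, I[1,2], I[1,3], I[2,2], I[2,3].
μ_θ-semistable layers: μ^(1)=4; μ^(2)=3/2; μ^(3)=-1; μ^(4)=-7/2

((2, 0, 0); (1, 1, 0); (1, 2, 1); (0, 1, 1))


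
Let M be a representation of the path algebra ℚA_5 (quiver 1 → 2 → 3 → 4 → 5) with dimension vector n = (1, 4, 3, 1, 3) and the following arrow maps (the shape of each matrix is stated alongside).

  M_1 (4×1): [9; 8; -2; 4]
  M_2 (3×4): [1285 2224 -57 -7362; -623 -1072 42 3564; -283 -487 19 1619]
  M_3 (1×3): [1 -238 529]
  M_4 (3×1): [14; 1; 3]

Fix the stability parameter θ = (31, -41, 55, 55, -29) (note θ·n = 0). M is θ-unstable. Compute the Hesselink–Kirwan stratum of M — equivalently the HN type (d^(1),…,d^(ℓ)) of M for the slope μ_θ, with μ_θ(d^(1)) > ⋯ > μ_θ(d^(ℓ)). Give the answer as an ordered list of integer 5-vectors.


Via rank(M_{q-1}∘⋯∘M_p): M ≅ I[1,5], I[2,2], I[2,3]^2, I[5,5]^2.
μ_θ-semistable layers: μ^(1)=55; μ^(2)=27; μ^(3)=-5; μ^(4)=-29; μ^(5)=-41

((0, 0, 2, 0, 0); (0, 0, 1, 1, 1); (1, 1, 0, 0, 0); (0, 0, 0, 0, 2); (0, 3, 0, 0, 0))


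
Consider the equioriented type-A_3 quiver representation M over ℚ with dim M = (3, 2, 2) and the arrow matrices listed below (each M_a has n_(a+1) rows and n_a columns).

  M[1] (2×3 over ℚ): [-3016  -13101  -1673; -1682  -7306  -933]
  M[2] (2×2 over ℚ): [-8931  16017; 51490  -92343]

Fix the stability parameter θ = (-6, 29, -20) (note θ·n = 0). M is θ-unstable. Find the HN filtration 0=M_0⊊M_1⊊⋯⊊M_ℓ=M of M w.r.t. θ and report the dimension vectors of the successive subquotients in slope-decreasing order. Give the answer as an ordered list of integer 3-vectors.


Via rank(M_{q-1}∘⋯∘M_p): M ≅ I[1,1], I[1,3]^2.
μ_θ-semistable layers: μ^(1)=9/2; μ^(2)=-6

((0, 2, 2); (3, 0, 0))


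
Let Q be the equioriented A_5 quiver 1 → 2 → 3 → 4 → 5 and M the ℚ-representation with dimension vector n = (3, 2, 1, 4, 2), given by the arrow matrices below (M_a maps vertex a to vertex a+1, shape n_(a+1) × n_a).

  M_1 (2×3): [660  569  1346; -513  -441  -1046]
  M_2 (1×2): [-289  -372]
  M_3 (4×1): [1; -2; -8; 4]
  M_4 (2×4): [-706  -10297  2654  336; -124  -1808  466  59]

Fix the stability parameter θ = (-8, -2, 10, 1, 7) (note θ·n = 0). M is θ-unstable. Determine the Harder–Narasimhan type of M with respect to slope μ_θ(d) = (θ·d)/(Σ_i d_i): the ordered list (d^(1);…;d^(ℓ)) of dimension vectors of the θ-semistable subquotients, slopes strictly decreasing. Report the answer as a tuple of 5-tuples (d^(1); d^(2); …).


Via rank(M_{q-1}∘⋯∘M_p): M ≅ I[1,1], I[1,2], I[1,4], I[4,4], I[4,5]^2.
μ_θ-semistable layers: μ^(1)=7; μ^(2)=11/2; μ^(3)=1; μ^(4)=-2; μ^(5)=-8

((0, 0, 0, 0, 2); (0, 0, 1, 1, 0); (0, 0, 0, 3, 0); (0, 2, 0, 0, 0); (3, 0, 0, 0, 0))


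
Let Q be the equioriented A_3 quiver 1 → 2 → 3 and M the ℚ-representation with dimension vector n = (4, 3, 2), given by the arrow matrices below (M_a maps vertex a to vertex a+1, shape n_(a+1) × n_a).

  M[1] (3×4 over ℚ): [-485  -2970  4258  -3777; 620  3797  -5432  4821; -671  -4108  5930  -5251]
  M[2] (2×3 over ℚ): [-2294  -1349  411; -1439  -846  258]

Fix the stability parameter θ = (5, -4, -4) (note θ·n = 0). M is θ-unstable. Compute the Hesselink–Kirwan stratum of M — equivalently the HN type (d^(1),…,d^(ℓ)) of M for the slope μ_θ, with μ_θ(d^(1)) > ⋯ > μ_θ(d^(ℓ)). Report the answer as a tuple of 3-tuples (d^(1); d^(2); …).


Via rank(M_{q-1}∘⋯∘M_p): M ≅ I[1,1], I[1,2], I[1,3]^2.
μ_θ-semistable layers: μ^(1)=5; μ^(2)=1/2; μ^(3)=-1

((1, 0, 0); (1, 1, 0); (2, 2, 2))


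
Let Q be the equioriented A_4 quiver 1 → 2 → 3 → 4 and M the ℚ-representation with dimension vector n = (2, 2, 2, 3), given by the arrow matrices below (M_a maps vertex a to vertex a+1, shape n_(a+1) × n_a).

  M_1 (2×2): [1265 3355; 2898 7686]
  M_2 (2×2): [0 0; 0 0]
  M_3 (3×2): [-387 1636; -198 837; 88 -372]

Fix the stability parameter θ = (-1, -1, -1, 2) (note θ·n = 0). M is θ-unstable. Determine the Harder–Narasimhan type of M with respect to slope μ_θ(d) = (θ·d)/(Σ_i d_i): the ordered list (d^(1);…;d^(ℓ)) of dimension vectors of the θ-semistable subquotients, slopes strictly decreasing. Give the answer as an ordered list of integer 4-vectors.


Barcode: M ≅ I[1,1], I[1,2], I[2,2], I[3,4]^2, I[4,4]. HN layers by μ_θ (2 steps, strictly decreasing):
  μ^(1)=2; μ^(2)=-1

((0, 0, 0, 3); (2, 2, 2, 0))


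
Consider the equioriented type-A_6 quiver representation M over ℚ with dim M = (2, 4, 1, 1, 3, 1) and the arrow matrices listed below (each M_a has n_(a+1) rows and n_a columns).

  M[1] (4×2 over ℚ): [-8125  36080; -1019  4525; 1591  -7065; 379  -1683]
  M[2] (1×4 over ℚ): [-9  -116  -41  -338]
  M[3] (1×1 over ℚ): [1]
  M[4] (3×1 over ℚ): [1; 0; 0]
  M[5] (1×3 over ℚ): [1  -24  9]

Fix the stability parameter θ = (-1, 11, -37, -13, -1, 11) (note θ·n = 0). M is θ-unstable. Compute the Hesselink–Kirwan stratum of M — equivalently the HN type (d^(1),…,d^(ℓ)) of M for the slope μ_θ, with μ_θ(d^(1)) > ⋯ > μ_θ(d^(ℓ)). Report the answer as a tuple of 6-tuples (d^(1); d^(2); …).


Via rank(M_{q-1}∘⋯∘M_p): M ≅ I[1,2], I[1,6], I[2,2]^2, I[5,5]^2.
μ_θ-semistable layers: μ^(1)=11; μ^(2)=-1; μ^(3)=-10

((0, 3, 0, 0, 0, 1); (1, 0, 0, 0, 3, 0); (1, 1, 1, 1, 0, 0))


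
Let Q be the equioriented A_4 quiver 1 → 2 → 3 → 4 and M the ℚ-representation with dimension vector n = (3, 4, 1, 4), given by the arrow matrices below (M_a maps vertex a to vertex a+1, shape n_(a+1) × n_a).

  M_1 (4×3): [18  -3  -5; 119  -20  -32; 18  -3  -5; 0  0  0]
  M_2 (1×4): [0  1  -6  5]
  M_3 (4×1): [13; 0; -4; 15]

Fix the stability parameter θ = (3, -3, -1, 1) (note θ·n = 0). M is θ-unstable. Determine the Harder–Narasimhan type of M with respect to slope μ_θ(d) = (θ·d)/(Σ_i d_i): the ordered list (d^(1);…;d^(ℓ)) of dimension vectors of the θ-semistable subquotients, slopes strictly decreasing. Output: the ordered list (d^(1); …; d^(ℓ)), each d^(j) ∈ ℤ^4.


Via rank(M_{q-1}∘⋯∘M_p): M ≅ I[1,1], I[1,2], I[1,4], I[2,2]^2, I[4,4]^3.
μ_θ-semistable layers: μ^(1)=3; μ^(2)=1; μ^(3)=0; μ^(4)=-1/3; μ^(5)=-3

((1, 0, 0, 0); (0, 0, 0, 4); (1, 1, 0, 0); (1, 1, 1, 0); (0, 2, 0, 0))


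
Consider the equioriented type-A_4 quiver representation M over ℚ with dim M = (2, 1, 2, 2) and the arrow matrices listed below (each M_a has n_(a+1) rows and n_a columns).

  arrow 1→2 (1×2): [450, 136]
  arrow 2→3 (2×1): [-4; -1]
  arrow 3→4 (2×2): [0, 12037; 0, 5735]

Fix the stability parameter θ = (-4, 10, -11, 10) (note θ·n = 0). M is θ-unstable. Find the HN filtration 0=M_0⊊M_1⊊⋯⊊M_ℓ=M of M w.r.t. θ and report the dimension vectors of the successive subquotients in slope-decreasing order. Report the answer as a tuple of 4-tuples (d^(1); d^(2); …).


Via rank(M_{q-1}∘⋯∘M_p): M ≅ I[1,1], I[1,4], I[3,3], I[4,4].
μ_θ-semistable layers: μ^(1)=10; μ^(2)=-1/2; μ^(3)=-4; μ^(4)=-11

((0, 0, 0, 2); (0, 1, 1, 0); (2, 0, 0, 0); (0, 0, 1, 0))


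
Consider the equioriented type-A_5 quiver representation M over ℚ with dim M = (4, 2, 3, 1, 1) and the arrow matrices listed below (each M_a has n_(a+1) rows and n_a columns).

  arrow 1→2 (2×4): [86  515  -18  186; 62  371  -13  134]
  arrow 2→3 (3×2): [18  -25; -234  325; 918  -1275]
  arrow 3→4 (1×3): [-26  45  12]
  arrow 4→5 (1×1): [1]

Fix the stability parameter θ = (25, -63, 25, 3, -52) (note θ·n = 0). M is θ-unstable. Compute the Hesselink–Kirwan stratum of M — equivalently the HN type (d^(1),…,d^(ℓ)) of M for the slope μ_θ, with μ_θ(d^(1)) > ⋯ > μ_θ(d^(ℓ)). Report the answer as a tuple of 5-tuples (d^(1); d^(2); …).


Interval decomposition of M: I[1,1]^2, I[1,2], I[1,5], I[3,3]^2.
HN type (ℓ=3): μ^(1)=25; μ^(2)=-8; μ^(3)=-19

((2, 0, 2, 0, 0); (0, 0, 1, 1, 1); (2, 2, 0, 0, 0))


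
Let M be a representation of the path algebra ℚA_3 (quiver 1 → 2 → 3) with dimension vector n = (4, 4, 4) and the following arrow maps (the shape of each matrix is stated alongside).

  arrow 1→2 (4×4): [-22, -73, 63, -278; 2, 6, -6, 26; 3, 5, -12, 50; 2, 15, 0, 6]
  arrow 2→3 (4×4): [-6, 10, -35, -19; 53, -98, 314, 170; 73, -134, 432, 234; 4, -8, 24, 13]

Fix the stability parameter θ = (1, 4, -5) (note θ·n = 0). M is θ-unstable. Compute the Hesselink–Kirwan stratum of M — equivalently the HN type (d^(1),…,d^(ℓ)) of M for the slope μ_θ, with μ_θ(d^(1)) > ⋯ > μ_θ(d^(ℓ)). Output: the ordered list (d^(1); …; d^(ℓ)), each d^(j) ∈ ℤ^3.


Barcode: M ≅ I[1,2], I[1,3]^3, I[3,3]. HN layers by μ_θ (4 steps, strictly decreasing):
  μ^(1)=4; μ^(2)=1; μ^(3)=0; μ^(4)=-5

((0, 1, 0); (1, 0, 0); (3, 3, 3); (0, 0, 1))


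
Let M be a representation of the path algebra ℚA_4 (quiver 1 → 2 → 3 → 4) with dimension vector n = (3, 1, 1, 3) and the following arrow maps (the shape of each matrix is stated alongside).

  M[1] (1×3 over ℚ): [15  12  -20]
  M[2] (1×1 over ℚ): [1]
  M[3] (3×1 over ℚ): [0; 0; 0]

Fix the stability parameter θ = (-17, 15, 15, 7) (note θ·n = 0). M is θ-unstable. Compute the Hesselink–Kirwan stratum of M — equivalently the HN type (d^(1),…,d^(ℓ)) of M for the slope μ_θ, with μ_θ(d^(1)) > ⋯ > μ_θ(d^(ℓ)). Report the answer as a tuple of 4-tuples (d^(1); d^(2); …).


Via rank(M_{q-1}∘⋯∘M_p): M ≅ I[1,1]^2, I[1,3], I[4,4]^3.
μ_θ-semistable layers: μ^(1)=15; μ^(2)=7; μ^(3)=-17

((0, 1, 1, 0); (0, 0, 0, 3); (3, 0, 0, 0))


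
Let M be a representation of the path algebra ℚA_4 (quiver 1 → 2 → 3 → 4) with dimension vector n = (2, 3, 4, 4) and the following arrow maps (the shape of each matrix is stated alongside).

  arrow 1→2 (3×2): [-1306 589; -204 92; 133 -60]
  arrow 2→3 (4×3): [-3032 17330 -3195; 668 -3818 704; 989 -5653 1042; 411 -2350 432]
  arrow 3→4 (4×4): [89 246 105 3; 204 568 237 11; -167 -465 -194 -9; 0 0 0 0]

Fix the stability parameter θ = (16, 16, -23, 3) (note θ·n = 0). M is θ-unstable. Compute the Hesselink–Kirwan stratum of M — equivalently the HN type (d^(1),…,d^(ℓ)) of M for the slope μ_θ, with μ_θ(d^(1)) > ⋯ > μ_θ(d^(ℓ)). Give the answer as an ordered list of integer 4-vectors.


Barcode: M ≅ I[1,4]^2, I[2,4], I[3,3], I[4,4]. HN layers by μ_θ (3 steps, strictly decreasing):
  μ^(1)=3; μ^(2)=-7/2; μ^(3)=-23

((2, 2, 2, 4); (0, 1, 1, 0); (0, 0, 1, 0))


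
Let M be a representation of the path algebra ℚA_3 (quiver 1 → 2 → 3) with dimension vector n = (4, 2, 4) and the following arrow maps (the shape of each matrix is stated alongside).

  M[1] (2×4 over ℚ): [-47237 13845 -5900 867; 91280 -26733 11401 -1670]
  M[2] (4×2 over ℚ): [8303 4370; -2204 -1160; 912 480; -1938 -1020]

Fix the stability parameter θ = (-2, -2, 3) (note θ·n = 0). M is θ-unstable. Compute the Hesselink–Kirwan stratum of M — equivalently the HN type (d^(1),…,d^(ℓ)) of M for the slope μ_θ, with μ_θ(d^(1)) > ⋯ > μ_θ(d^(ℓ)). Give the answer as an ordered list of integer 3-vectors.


Via rank(M_{q-1}∘⋯∘M_p): M ≅ I[1,1]^2, I[1,2], I[1,3], I[3,3]^3.
μ_θ-semistable layers: μ^(1)=3; μ^(2)=-2

((0, 0, 4); (4, 2, 0))


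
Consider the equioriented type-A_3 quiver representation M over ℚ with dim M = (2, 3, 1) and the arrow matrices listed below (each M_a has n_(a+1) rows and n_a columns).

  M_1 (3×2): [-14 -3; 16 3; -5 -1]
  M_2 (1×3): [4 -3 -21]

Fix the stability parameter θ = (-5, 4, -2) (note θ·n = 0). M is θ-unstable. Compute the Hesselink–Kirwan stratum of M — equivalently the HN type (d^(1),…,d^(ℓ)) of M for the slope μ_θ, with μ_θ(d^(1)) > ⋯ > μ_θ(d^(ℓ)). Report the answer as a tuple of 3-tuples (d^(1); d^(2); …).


Interval decomposition of M: I[1,2], I[1,3], I[2,2].
HN type (ℓ=3): μ^(1)=4; μ^(2)=1; μ^(3)=-5

((0, 2, 0); (0, 1, 1); (2, 0, 0))
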